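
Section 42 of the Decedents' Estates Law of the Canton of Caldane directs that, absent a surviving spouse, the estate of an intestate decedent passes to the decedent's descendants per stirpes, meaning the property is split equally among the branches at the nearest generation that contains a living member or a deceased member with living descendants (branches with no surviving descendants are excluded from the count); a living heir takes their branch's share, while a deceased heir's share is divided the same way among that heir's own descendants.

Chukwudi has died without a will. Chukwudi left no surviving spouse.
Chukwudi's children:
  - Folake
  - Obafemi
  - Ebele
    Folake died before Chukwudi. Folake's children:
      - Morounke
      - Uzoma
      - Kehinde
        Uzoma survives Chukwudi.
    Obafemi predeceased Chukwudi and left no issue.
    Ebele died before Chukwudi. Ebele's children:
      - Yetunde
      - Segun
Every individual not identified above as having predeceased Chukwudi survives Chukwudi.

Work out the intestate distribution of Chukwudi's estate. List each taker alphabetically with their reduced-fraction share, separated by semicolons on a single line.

There is no surviving spouse, so the entire estate passes to Chukwudi's descendants per stirpes.
Obafemi left no surviving issue, so that branch lapses and is disregarded.
The estate is divided into 2 equal shares of 1/2 among Folake, Ebele.
Folake predeceased; the 1/2 allotted to Folake's branch passes to Folake's issue by representation.
The 1/2 is divided into 3 equal shares of 1/6 among Morounke, Uzoma, Kehinde.
Morounke is living and takes 1/6.
Uzoma is living and takes 1/6.
Kehinde is living and takes 1/6.
Ebele predeceased; the 1/2 allotted to Ebele's branch passes to Ebele's issue by representation.
The 1/2 is divided into 2 equal shares of 1/4 among Yetunde, Segun.
Yetunde is living and takes 1/4.
Segun is living and takes 1/4.

Kehinde 1/6; Morounke 1/6; Segun 1/4; Uzoma 1/6; Yetunde 1/4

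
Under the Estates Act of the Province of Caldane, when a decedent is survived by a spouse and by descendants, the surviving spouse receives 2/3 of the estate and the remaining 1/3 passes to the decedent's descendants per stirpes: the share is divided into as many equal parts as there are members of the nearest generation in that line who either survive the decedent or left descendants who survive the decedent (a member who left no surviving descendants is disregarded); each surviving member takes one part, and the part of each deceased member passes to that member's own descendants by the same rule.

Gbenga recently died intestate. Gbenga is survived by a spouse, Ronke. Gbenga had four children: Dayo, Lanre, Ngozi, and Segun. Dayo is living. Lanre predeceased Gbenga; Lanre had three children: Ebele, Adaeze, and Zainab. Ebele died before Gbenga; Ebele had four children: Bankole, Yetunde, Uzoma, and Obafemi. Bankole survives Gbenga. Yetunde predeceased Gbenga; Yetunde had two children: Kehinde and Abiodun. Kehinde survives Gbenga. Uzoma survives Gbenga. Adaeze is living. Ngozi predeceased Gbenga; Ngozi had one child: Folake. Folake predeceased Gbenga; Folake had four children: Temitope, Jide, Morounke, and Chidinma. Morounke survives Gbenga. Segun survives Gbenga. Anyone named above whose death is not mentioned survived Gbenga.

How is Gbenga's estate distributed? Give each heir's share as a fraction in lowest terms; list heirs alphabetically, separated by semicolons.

Abiodun 1/288; Adaeze 1/36; Bankole 1/144; Chidinma 1/48; Dayo 1/12; Jide 1/48; Kehinde 1/288; Morounke 1/48; Obafemi 1/144; Ronke 2/3; Segun 1/12; Temitope 1/48; Uzoma 1/144; Zainab 1/36

Ronke, as surviving spouse, takes 2/3.
The remaining 1/3 passes to Gbenga's descendants per stirpes.
The 1/3 is divided into 4 equal shares of 1/12 among Dayo, Lanre, Ngozi, Segun.
Dayo is living and takes 1/12.
Lanre predeceased; the 1/12 allotted to Lanre's branch passes to Lanre's issue by representation.
The 1/12 is divided into 3 equal shares of 1/36 among Ebele, Adaeze, Zainab.
Ebele predeceased; the 1/36 allotted to Ebele's branch passes to Ebele's issue by representation.
The 1/36 is divided into 4 equal shares of 1/144 among Bankole, Yetunde, Uzoma, Obafemi.
Bankole is living and takes 1/144.
Yetunde predeceased; the 1/144 allotted to Yetunde's branch passes to Yetunde's issue by representation.
The 1/144 is divided into 2 equal shares of 1/288 among Kehinde, Abiodun.
Kehinde is living and takes 1/288.
Abiodun is living and takes 1/288.
Uzoma is living and takes 1/144.
Obafemi is living and takes 1/144.
Adaeze is living and takes 1/36.
Zainab is living and takes 1/36.
Ngozi predeceased; the 1/12 allotted to Ngozi's branch passes to Ngozi's issue by representation.
Folake's line is the sole branch at this level, so the full 1/12 passes to Folake's issue by representation.
The 1/12 is divided into 4 equal shares of 1/48 among Temitope, Jide, Morounke, Chidinma.
Temitope is living and takes 1/48.
Jide is living and takes 1/48.
Morounke is living and takes 1/48.
Chidinma is living and takes 1/48.
Segun is living and takes 1/12.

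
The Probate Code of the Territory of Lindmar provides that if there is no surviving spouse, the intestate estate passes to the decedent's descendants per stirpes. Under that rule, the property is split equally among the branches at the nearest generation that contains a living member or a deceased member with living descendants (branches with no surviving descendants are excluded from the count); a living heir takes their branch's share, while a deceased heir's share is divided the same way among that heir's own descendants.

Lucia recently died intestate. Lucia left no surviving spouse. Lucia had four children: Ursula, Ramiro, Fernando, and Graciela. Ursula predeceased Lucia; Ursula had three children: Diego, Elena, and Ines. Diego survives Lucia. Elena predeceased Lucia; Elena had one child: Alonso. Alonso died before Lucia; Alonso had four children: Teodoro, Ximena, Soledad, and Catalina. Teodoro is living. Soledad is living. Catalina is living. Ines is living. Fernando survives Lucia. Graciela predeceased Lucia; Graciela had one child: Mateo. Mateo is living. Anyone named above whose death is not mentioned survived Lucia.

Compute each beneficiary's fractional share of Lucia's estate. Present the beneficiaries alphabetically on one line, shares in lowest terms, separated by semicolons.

Catalina 1/48; Diego 1/12; Fernando 1/4; Ines 1/12; Mateo 1/4; Ramiro 1/4; Soledad 1/48; Teodoro 1/48; Ximena 1/48

There is no surviving spouse, so the entire estate passes to Lucia's descendants per stirpes.
The estate is divided into 4 equal shares of 1/4 among Ursula, Ramiro, Fernando, Graciela.
Ursula predeceased; the 1/4 allotted to Ursula's branch passes to Ursula's issue by representation.
The 1/4 is divided into 3 equal shares of 1/12 among Diego, Elena, Ines.
Diego is living and takes 1/12.
Elena predeceased; the 1/12 allotted to Elena's branch passes to Elena's issue by representation.
Alonso's line is the sole branch at this level, so the full 1/12 passes to Alonso's issue by representation.
The 1/12 is divided into 4 equal shares of 1/48 among Teodoro, Ximena, Soledad, Catalina.
Teodoro is living and takes 1/48.
Ximena is living and takes 1/48.
Soledad is living and takes 1/48.
Catalina is living and takes 1/48.
Ines is living and takes 1/12.
Ramiro is living and takes 1/4.
Fernando is living and takes 1/4.
Graciela predeceased; the 1/4 allotted to Graciela's branch passes to Graciela's issue by representation.
Mateo is the sole taker at this level and receives the full 1/4.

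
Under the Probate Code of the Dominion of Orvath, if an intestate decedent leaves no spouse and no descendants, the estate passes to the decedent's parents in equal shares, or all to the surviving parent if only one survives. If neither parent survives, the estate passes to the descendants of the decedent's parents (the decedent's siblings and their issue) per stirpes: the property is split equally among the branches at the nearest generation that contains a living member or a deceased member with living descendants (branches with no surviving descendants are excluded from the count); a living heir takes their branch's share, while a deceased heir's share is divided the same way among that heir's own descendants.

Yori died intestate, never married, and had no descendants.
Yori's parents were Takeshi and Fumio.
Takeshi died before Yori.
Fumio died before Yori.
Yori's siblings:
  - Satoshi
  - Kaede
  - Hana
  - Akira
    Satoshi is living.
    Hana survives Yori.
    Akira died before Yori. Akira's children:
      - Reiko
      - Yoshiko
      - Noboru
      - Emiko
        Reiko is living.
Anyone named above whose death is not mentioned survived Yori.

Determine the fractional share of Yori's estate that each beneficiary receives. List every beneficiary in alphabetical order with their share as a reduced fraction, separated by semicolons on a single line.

Neither parent survives and there are no descendants, so the estate passes to Yori's siblings and their issue per stirpes.
The estate is divided into 4 equal shares of 1/4 among Satoshi, Kaede, Hana, Akira.
Satoshi is living and takes 1/4.
Kaede is living and takes 1/4.
Hana is living and takes 1/4.
Akira predeceased; the 1/4 allotted to Akira's branch passes to Akira's issue by representation.
The 1/4 is divided into 4 equal shares of 1/16 among Reiko, Yoshiko, Noboru, Emiko.
Reiko is living and takes 1/16.
Yoshiko is living and takes 1/16.
Noboru is living and takes 1/16.
Emiko is living and takes 1/16.

Emiko 1/16; Hana 1/4; Kaede 1/4; Noboru 1/16; Reiko 1/16; Satoshi 1/4; Yoshiko 1/16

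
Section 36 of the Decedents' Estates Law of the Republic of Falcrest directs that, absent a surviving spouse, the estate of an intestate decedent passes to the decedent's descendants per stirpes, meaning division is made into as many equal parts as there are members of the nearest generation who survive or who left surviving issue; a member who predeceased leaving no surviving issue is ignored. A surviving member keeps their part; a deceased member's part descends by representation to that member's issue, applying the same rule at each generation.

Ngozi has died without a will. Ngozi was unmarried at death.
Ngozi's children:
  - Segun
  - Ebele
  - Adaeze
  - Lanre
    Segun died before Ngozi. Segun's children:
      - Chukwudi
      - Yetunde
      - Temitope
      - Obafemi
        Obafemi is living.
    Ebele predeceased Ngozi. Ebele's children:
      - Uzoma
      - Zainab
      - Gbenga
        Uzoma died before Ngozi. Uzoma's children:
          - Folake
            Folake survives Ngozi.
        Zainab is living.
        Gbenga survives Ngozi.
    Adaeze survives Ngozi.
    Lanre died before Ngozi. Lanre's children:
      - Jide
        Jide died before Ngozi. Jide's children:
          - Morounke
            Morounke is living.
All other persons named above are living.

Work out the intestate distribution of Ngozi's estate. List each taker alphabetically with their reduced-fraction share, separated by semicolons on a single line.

Adaeze 1/4; Chukwudi 1/16; Folake 1/12; Gbenga 1/12; Morounke 1/4; Obafemi 1/16; Temitope 1/16; Yetunde 1/16; Zainab 1/12

There is no surviving spouse, so the entire estate passes to Ngozi's descendants per stirpes.
The estate is divided into 4 equal shares of 1/4 among Segun, Ebele, Adaeze, Lanre.
Segun predeceased; the 1/4 allotted to Segun's branch passes to Segun's issue by representation.
The 1/4 is divided into 4 equal shares of 1/16 among Chukwudi, Yetunde, Temitope, Obafemi.
Chukwudi is living and takes 1/16.
Yetunde is living and takes 1/16.
Temitope is living and takes 1/16.
Obafemi is living and takes 1/16.
Ebele predeceased; the 1/4 allotted to Ebele's branch passes to Ebele's issue by representation.
The 1/4 is divided into 3 equal shares of 1/12 among Uzoma, Zainab, Gbenga.
Uzoma predeceased; the 1/12 allotted to Uzoma's branch passes to Uzoma's issue by representation.
Folake is the sole taker at this level and receives the full 1/12.
Zainab is living and takes 1/12.
Gbenga is living and takes 1/12.
Adaeze is living and takes 1/4.
Lanre predeceased; the 1/4 allotted to Lanre's branch passes to Lanre's issue by representation.
Jide's line is the sole branch at this level, so the full 1/4 passes to Jide's issue by representation.
Morounke is the sole taker at this level and receives the full 1/4.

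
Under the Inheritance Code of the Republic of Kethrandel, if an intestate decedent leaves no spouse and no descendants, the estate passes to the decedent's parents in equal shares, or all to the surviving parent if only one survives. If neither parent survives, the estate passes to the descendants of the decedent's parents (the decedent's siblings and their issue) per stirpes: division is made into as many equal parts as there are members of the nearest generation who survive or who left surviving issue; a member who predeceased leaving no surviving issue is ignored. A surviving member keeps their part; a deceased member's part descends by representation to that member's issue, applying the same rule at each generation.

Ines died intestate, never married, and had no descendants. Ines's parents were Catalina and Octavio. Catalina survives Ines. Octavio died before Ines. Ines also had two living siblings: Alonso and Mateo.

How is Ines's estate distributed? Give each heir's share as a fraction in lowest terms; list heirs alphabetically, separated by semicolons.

Catalina 1

Only one parent, Catalina, survives, so Catalina takes the entire estate. The siblings take nothing because a surviving parent has priority.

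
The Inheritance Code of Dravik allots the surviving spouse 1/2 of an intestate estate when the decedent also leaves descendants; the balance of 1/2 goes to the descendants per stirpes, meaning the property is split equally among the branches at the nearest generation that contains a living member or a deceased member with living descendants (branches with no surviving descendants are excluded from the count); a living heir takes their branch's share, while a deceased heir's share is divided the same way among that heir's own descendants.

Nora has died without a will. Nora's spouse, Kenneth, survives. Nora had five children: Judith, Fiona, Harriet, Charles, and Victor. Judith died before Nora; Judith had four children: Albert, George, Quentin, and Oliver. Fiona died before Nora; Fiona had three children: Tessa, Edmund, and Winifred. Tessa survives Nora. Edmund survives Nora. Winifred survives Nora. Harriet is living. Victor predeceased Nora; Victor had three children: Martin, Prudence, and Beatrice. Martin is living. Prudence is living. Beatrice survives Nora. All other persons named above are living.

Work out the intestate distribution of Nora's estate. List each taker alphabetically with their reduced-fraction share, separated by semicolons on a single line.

Kenneth, as surviving spouse, takes 1/2.
The remaining 1/2 passes to Nora's descendants per stirpes.
The 1/2 is divided into 5 equal shares of 1/10 among Judith, Fiona, Harriet, Charles, Victor.
Judith predeceased; the 1/10 allotted to Judith's branch passes to Judith's issue by representation.
The 1/10 is divided into 4 equal shares of 1/40 among Albert, George, Quentin, Oliver.
Albert is living and takes 1/40.
George is living and takes 1/40.
Quentin is living and takes 1/40.
Oliver is living and takes 1/40.
Fiona predeceased; the 1/10 allotted to Fiona's branch passes to Fiona's issue by representation.
The 1/10 is divided into 3 equal shares of 1/30 among Tessa, Edmund, Winifred.
Tessa is living and takes 1/30.
Edmund is living and takes 1/30.
Winifred is living and takes 1/30.
Harriet is living and takes 1/10.
Charles is living and takes 1/10.
Victor predeceased; the 1/10 allotted to Victor's branch passes to Victor's issue by representation.
The 1/10 is divided into 3 equal shares of 1/30 among Martin, Prudence, Beatrice.
Martin is living and takes 1/30.
Prudence is living and takes 1/30.
Beatrice is living and takes 1/30.

Albert 1/40; Beatrice 1/30; Charles 1/10; Edmund 1/30; George 1/40; Harriet 1/10; Kenneth 1/2; Martin 1/30; Oliver 1/40; Prudence 1/30; Quentin 1/40; Tessa 1/30; Winifred 1/30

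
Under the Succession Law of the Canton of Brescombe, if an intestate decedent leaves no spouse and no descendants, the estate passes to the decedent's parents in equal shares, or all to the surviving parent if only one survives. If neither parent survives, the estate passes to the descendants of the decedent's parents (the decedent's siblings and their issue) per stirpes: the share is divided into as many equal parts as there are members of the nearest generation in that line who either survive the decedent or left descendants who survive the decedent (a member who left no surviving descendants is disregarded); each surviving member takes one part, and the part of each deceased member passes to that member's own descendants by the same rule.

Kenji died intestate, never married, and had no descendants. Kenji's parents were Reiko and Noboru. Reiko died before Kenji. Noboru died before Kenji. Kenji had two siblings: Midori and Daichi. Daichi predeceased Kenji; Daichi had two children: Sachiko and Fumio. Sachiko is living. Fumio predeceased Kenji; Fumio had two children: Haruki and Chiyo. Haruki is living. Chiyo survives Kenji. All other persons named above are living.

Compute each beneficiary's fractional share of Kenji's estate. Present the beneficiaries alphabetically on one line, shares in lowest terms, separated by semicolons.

Chiyo 1/8; Haruki 1/8; Midori 1/2; Sachiko 1/4

Neither parent survives and there are no descendants, so the estate passes to Kenji's siblings and their issue per stirpes.
The estate is divided into 2 equal shares of 1/2 among Midori, Daichi.
Midori is living and takes 1/2.
Daichi predeceased; the 1/2 allotted to Daichi's branch passes to Daichi's issue by representation.
The 1/2 is divided into 2 equal shares of 1/4 among Sachiko, Fumio.
Sachiko is living and takes 1/4.
Fumio predeceased; the 1/4 allotted to Fumio's branch passes to Fumio's issue by representation.
The 1/4 is divided into 2 equal shares of 1/8 among Haruki, Chiyo.
Haruki is living and takes 1/8.
Chiyo is living and takes 1/8.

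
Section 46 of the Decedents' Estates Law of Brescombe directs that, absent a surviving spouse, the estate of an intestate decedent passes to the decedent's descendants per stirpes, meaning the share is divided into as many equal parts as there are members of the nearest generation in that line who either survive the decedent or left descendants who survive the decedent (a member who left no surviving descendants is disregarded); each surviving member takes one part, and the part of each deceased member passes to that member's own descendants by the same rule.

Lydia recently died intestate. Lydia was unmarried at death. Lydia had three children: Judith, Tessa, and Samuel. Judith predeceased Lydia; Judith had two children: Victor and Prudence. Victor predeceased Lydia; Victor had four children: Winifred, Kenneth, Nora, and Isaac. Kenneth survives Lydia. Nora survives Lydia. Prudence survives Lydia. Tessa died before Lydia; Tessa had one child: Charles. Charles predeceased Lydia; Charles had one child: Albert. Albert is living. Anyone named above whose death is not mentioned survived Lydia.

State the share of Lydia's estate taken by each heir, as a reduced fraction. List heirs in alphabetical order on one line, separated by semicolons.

There is no surviving spouse, so the entire estate passes to Lydia's descendants per stirpes.
The estate is divided into 3 equal shares of 1/3 among Judith, Tessa, Samuel.
Judith predeceased; the 1/3 allotted to Judith's branch passes to Judith's issue by representation.
The 1/3 is divided into 2 equal shares of 1/6 among Victor, Prudence.
Victor predeceased; the 1/6 allotted to Victor's branch passes to Victor's issue by representation.
The 1/6 is divided into 4 equal shares of 1/24 among Winifred, Kenneth, Nora, Isaac.
Winifred is living and takes 1/24.
Kenneth is living and takes 1/24.
Nora is living and takes 1/24.
Isaac is living and takes 1/24.
Prudence is living and takes 1/6.
Tessa predeceased; the 1/3 allotted to Tessa's branch passes to Tessa's issue by representation.
Charles's line is the sole branch at this level, so the full 1/3 passes to Charles's issue by representation.
Albert is the sole taker at this level and receives the full 1/3.
Samuel is living and takes 1/3.

Albert 1/3; Isaac 1/24; Kenneth 1/24; Nora 1/24; Prudence 1/6; Samuel 1/3; Winifred 1/24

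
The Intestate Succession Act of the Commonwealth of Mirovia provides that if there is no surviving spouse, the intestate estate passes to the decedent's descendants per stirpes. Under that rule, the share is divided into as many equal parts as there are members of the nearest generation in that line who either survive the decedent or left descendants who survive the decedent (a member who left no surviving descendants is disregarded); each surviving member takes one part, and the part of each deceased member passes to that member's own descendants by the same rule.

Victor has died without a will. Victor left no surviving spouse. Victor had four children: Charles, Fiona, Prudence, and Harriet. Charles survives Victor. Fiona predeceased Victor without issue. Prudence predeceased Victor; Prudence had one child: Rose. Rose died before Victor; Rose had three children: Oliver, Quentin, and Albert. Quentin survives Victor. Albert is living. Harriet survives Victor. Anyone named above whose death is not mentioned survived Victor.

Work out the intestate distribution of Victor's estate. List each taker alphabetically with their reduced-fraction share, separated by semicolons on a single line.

Albert 1/9; Charles 1/3; Harriet 1/3; Oliver 1/9; Quentin 1/9

There is no surviving spouse, so the entire estate passes to Victor's descendants per stirpes.
Fiona left no surviving issue, so that branch lapses and is disregarded.
The estate is divided into 3 equal shares of 1/3 among Charles, Prudence, Harriet.
Charles is living and takes 1/3.
Prudence predeceased; the 1/3 allotted to Prudence's branch passes to Prudence's issue by representation.
Rose's line is the sole branch at this level, so the full 1/3 passes to Rose's issue by representation.
The 1/3 is divided into 3 equal shares of 1/9 among Oliver, Quentin, Albert.
Oliver is living and takes 1/9.
Quentin is living and takes 1/9.
Albert is living and takes 1/9.
Harriet is living and takes 1/3.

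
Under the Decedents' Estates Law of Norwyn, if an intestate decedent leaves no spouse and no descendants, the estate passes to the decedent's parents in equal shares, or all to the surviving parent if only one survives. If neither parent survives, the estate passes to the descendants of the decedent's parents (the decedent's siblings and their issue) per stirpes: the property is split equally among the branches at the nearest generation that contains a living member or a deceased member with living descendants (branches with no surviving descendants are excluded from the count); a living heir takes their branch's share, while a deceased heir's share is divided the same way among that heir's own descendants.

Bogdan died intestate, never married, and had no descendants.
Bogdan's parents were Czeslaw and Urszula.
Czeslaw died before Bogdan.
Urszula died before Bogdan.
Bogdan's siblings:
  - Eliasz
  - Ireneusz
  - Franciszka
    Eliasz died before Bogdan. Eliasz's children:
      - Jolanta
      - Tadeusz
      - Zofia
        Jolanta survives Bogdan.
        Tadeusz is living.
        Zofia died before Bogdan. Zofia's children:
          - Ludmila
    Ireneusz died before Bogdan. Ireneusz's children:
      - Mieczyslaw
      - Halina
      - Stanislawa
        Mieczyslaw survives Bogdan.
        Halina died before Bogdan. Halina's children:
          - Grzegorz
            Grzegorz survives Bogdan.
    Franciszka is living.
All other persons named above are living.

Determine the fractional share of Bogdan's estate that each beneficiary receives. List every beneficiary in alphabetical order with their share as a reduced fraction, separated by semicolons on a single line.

Neither parent survives and there are no descendants, so the estate passes to Bogdan's siblings and their issue per stirpes.
The estate is divided into 3 equal shares of 1/3 among Eliasz, Ireneusz, Franciszka.
Eliasz predeceased; the 1/3 allotted to Eliasz's branch passes to Eliasz's issue by representation.
The 1/3 is divided into 3 equal shares of 1/9 among Jolanta, Tadeusz, Zofia.
Jolanta is living and takes 1/9.
Tadeusz is living and takes 1/9.
Zofia predeceased; the 1/9 allotted to Zofia's branch passes to Zofia's issue by representation.
Ludmila is the sole taker at this level and receives the full 1/9.
Ireneusz predeceased; the 1/3 allotted to Ireneusz's branch passes to Ireneusz's issue by representation.
The 1/3 is divided into 3 equal shares of 1/9 among Mieczyslaw, Halina, Stanislawa.
Mieczyslaw is living and takes 1/9.
Halina predeceased; the 1/9 allotted to Halina's branch passes to Halina's issue by representation.
Grzegorz is the sole taker at this level and receives the full 1/9.
Stanislawa is living and takes 1/9.
Franciszka is living and takes 1/3.

Franciszka 1/3; Grzegorz 1/9; Jolanta 1/9; Ludmila 1/9; Mieczyslaw 1/9; Stanislawa 1/9; Tadeusz 1/9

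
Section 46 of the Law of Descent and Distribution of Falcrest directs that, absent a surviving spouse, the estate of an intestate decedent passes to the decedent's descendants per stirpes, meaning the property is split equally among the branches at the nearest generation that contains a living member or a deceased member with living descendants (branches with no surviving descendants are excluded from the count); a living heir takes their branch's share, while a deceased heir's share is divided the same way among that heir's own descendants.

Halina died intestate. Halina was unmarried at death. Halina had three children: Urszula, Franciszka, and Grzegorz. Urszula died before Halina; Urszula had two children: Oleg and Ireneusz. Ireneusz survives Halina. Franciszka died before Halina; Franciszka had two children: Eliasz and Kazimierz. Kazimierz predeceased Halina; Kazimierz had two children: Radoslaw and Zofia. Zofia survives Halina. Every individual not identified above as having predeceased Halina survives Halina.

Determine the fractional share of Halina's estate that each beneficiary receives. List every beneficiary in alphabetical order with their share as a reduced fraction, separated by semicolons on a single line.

There is no surviving spouse, so the entire estate passes to Halina's descendants per stirpes.
The estate is divided into 3 equal shares of 1/3 among Urszula, Franciszka, Grzegorz.
Urszula predeceased; the 1/3 allotted to Urszula's branch passes to Urszula's issue by representation.
The 1/3 is divided into 2 equal shares of 1/6 among Oleg, Ireneusz.
Oleg is living and takes 1/6.
Ireneusz is living and takes 1/6.
Franciszka predeceased; the 1/3 allotted to Franciszka's branch passes to Franciszka's issue by representation.
The 1/3 is divided into 2 equal shares of 1/6 among Eliasz, Kazimierz.
Eliasz is living and takes 1/6.
Kazimierz predeceased; the 1/6 allotted to Kazimierz's branch passes to Kazimierz's issue by representation.
The 1/6 is divided into 2 equal shares of 1/12 among Radoslaw, Zofia.
Radoslaw is living and takes 1/12.
Zofia is living and takes 1/12.
Grzegorz is living and takes 1/3.

Eliasz 1/6; Grzegorz 1/3; Ireneusz 1/6; Oleg 1/6; Radoslaw 1/12; Zofia 1/12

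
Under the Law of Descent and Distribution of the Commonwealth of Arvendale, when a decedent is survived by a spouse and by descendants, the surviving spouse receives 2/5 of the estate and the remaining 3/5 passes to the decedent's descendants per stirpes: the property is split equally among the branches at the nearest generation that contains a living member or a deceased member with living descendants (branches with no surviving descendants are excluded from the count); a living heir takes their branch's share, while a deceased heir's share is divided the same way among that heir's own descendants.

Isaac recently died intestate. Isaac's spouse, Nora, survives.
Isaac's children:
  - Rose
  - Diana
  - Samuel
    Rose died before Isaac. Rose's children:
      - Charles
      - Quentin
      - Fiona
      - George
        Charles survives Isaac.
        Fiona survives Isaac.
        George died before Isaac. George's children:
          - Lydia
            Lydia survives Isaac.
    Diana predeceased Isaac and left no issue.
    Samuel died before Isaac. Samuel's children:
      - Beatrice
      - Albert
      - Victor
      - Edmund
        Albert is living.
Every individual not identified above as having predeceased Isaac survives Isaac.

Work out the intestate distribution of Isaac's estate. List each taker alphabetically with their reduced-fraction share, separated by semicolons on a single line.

Albert 3/40; Beatrice 3/40; Charles 3/40; Edmund 3/40; Fiona 3/40; Lydia 3/40; Nora 2/5; Quentin 3/40; Victor 3/40

Nora, as surviving spouse, takes 2/5.
The remaining 3/5 passes to Isaac's descendants per stirpes.
Diana left no surviving issue, so that branch lapses and is disregarded.
The 3/5 is divided into 2 equal shares of 3/10 among Rose, Samuel.
Rose predeceased; the 3/10 allotted to Rose's branch passes to Rose's issue by representation.
The 3/10 is divided into 4 equal shares of 3/40 among Charles, Quentin, Fiona, George.
Charles is living and takes 3/40.
Quentin is living and takes 3/40.
Fiona is living and takes 3/40.
George predeceased; the 3/40 allotted to George's branch passes to George's issue by representation.
Lydia is the sole taker at this level and receives the full 3/40.
Samuel predeceased; the 3/10 allotted to Samuel's branch passes to Samuel's issue by representation.
The 3/10 is divided into 4 equal shares of 3/40 among Beatrice, Albert, Victor, Edmund.
Beatrice is living and takes 3/40.
Albert is living and takes 3/40.
Victor is living and takes 3/40.
Edmund is living and takes 3/40.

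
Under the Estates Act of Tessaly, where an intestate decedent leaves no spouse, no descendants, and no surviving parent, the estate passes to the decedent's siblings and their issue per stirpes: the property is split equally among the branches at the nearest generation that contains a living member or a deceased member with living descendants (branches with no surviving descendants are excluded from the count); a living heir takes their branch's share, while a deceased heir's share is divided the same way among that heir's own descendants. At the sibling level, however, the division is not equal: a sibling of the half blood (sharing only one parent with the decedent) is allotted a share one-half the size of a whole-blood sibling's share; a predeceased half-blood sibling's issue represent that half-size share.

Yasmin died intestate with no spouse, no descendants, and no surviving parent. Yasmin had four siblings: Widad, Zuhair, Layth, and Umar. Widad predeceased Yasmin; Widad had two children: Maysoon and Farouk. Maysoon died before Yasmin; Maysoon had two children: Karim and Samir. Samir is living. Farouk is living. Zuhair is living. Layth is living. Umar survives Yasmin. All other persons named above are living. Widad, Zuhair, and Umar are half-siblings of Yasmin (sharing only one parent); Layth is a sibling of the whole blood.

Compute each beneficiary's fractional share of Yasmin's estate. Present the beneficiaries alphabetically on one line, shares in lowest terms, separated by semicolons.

Farouk 1/10; Karim 1/20; Layth 2/5; Samir 1/20; Umar 1/5; Zuhair 1/5

No spouse, descendants, or parent survives, so the estate passes to Yasmin's siblings per stirpes.
Half-blood siblings count for one-half the weight of whole-blood siblings at the initial division.
Dividing 1 in proportion to weights (total weight 5/2): Widad (weight 1/2) → 1/5; Zuhair (weight 1/2) → 1/5; Layth (weight 1) → 2/5; Umar (weight 1/2) → 1/5.
Widad predeceased; the 1/5 allotted to Widad's branch passes to Widad's issue by representation.
The 1/5 is divided into 2 equal shares of 1/10 among Maysoon, Farouk.
Maysoon predeceased; the 1/10 allotted to Maysoon's branch passes to Maysoon's issue by representation.
The 1/10 is divided into 2 equal shares of 1/20 among Karim, Samir.
Karim is living and takes 1/20.
Samir is living and takes 1/20.
Farouk is living and takes 1/10.
Zuhair is living and takes 1/5.
Layth is living and takes 2/5.
Umar is living and takes 1/5.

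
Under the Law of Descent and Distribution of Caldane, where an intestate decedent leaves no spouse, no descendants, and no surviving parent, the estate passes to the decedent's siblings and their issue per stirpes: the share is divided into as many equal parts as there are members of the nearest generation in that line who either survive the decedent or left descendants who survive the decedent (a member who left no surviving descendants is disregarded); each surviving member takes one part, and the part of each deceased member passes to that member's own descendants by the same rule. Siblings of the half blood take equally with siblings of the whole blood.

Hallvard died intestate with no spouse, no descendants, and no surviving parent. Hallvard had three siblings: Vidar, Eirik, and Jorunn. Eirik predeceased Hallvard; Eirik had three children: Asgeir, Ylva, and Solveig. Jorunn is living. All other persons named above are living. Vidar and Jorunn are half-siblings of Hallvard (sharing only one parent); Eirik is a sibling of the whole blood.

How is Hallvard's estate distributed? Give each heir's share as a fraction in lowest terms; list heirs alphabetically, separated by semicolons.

No spouse, descendants, or parent survives, so the estate passes to Hallvard's siblings per stirpes.
Half-blood and whole-blood siblings take equally under the stated rule.
The estate is divided into 3 equal shares of 1/3 among Vidar, Eirik, Jorunn.
Vidar is living and takes 1/3.
Eirik predeceased; the 1/3 allotted to Eirik's branch passes to Eirik's issue by representation.
The 1/3 is divided into 3 equal shares of 1/9 among Asgeir, Ylva, Solveig.
Asgeir is living and takes 1/9.
Ylva is living and takes 1/9.
Solveig is living and takes 1/9.
Jorunn is living and takes 1/3.

Asgeir 1/9; Jorunn 1/3; Solveig 1/9; Vidar 1/3; Ylva 1/9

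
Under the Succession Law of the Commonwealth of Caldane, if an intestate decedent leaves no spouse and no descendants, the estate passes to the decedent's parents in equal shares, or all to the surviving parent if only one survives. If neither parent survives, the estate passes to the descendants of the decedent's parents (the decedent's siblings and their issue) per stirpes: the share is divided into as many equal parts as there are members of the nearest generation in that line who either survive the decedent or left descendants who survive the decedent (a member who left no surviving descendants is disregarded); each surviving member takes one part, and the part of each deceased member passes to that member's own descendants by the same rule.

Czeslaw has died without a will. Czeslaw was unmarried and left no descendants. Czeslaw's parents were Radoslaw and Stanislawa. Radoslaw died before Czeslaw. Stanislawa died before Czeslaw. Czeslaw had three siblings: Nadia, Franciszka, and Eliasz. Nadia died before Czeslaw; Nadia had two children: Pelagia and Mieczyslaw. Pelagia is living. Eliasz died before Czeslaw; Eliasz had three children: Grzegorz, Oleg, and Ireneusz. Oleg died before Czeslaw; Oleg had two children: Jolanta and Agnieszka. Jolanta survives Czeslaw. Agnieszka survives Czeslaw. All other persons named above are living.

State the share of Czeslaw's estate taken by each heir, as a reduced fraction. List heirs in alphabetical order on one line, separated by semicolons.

Agnieszka 1/18; Franciszka 1/3; Grzegorz 1/9; Ireneusz 1/9; Jolanta 1/18; Mieczyslaw 1/6; Pelagia 1/6

Neither parent survives and there are no descendants, so the estate passes to Czeslaw's siblings and their issue per stirpes.
The estate is divided into 3 equal shares of 1/3 among Nadia, Franciszka, Eliasz.
Nadia predeceased; the 1/3 allotted to Nadia's branch passes to Nadia's issue by representation.
The 1/3 is divided into 2 equal shares of 1/6 among Pelagia, Mieczyslaw.
Pelagia is living and takes 1/6.
Mieczyslaw is living and takes 1/6.
Franciszka is living and takes 1/3.
Eliasz predeceased; the 1/3 allotted to Eliasz's branch passes to Eliasz's issue by representation.
The 1/3 is divided into 3 equal shares of 1/9 among Grzegorz, Oleg, Ireneusz.
Grzegorz is living and takes 1/9.
Oleg predeceased; the 1/9 allotted to Oleg's branch passes to Oleg's issue by representation.
The 1/9 is divided into 2 equal shares of 1/18 among Jolanta, Agnieszka.
Jolanta is living and takes 1/18.
Agnieszka is living and takes 1/18.
Ireneusz is living and takes 1/9.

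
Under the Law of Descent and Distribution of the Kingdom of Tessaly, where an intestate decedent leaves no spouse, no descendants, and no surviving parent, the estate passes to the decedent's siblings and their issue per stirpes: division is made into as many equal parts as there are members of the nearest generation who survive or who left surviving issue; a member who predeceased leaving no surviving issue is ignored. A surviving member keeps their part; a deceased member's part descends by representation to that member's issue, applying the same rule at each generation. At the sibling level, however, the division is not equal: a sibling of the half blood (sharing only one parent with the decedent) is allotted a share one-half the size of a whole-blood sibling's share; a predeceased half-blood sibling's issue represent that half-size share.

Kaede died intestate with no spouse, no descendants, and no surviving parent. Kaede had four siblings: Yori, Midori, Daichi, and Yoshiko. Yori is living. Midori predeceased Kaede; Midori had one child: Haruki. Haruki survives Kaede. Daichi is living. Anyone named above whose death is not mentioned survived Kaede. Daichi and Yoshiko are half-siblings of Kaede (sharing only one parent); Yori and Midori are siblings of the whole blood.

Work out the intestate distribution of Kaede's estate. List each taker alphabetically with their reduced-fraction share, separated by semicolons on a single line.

No spouse, descendants, or parent survives, so the estate passes to Kaede's siblings per stirpes.
Half-blood siblings count for one-half the weight of whole-blood siblings at the initial division.
Dividing 1 in proportion to weights (total weight 3): Yori (weight 1) → 1/3; Midori (weight 1) → 1/3; Daichi (weight 1/2) → 1/6; Yoshiko (weight 1/2) → 1/6.
Yori is living and takes 1/3.
Midori predeceased; the 1/3 allotted to Midori's branch passes to Midori's issue by representation.
Haruki is the sole taker at this level and receives the full 1/3.
Daichi is living and takes 1/6.
Yoshiko is living and takes 1/6.

Daichi 1/6; Haruki 1/3; Yori 1/3; Yoshiko 1/6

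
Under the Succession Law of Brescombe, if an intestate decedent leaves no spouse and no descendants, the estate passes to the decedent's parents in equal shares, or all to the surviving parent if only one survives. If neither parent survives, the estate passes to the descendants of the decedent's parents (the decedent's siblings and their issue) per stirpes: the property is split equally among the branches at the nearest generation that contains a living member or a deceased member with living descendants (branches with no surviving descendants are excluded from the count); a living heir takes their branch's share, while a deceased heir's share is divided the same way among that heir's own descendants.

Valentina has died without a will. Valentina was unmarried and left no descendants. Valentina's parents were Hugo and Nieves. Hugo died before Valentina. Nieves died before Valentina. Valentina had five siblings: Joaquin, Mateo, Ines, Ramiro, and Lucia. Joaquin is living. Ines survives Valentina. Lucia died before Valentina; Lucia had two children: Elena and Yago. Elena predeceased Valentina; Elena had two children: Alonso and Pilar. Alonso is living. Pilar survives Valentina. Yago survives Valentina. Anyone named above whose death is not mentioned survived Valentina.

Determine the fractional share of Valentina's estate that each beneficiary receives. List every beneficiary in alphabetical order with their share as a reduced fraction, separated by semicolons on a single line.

Alonso 1/20; Ines 1/5; Joaquin 1/5; Mateo 1/5; Pilar 1/20; Ramiro 1/5; Yago 1/10

Neither parent survives and there are no descendants, so the estate passes to Valentina's siblings and their issue per stirpes.
The estate is divided into 5 equal shares of 1/5 among Joaquin, Mateo, Ines, Ramiro, Lucia.
Joaquin is living and takes 1/5.
Mateo is living and takes 1/5.
Ines is living and takes 1/5.
Ramiro is living and takes 1/5.
Lucia predeceased; the 1/5 allotted to Lucia's branch passes to Lucia's issue by representation.
The 1/5 is divided into 2 equal shares of 1/10 among Elena, Yago.
Elena predeceased; the 1/10 allotted to Elena's branch passes to Elena's issue by representation.
The 1/10 is divided into 2 equal shares of 1/20 among Alonso, Pilar.
Alonso is living and takes 1/20.
Pilar is living and takes 1/20.
Yago is living and takes 1/10.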